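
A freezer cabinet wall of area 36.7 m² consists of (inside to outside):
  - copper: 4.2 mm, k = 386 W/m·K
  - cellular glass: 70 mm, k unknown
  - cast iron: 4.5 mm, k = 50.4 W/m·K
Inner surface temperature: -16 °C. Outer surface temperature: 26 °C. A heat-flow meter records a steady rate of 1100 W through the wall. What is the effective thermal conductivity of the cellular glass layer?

Series thermal resistances:
R_copper = L/(kA) = 0.0042/(386×36.7) = 2.965×10^-7 K/W
R_cast iron = L/(kA) = 0.0045/(50.4×36.7) = 2.433×10^-6 K/W
Sum of known resistances R_other = 2.729×10^-6 K/W
Total R = ΔT/Q = 42/1100 = 0.03818 K/W
R_cellular glass = R_total − R_other = 0.03818 K/W
k = L/(R·A) = 0.07/(0.03818×36.7)

k ≈ 0.05 W/(m·K)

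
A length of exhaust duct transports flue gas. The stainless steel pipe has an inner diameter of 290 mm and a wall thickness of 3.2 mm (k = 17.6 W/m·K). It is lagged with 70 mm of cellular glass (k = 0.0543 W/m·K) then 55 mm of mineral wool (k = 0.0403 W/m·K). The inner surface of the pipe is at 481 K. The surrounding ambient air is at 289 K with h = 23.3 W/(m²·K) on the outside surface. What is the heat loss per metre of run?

q′ ≈ 93.8 W/m

Radial resistances (cylindrical: R_cond = ln(r_o/r_i)/(2πkL), R_conv = 1/(h·2πrL)):
R_stainless steel pipe wall = ln(148.2/145)/(2π×17.6×1) = 1.974×10^-4 K/W
R_cellular glass = ln(218.2/148.2)/(2π×0.0543×1) = 1.134 K/W
R_mineral wool = ln(273.2/218.2)/(2π×0.0403×1) = 0.8878 K/W
R_outer film = 1/(h_o·2πr_oL) = 1/(23.3×2π×0.2732×1) = 0.025 K/W
R_total = 2.047 K/W
Q = ΔT/R_total = 192/2.047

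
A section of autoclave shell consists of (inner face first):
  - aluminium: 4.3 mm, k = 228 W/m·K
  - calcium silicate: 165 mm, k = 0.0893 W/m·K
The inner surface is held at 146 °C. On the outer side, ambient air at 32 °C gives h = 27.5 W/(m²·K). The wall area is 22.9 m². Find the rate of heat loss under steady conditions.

Q ≈ 1390 W

Series thermal resistances:
R_aluminium = L/(kA) = 0.0043/(228×22.9) = 8.236×10^-7 K/W
R_calcium silicate = L/(kA) = 0.165/(0.0893×22.9) = 0.08069 K/W
R_outer film = 1/(h_o·A) = 1/(27.5×22.9) = 0.001588 K/W
R_total = 0.08227 K/W
Q = ΔT / R_total = 114 / 0.08227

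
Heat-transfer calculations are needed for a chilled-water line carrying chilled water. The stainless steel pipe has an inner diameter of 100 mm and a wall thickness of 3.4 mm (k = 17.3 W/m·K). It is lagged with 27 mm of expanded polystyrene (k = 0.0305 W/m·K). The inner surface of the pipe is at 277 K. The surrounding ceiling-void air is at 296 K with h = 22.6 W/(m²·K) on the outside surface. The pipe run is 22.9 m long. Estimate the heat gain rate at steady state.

Treating each annulus and film as a series resistance:
R_stainless steel pipe wall = ln(53.4/50)/(2π×17.3×22.9) = 2.643×10^-5 K/W
R_expanded polystyrene = ln(80.4/53.4)/(2π×0.0305×22.9) = 0.09324 K/W
R_outer film = 1/(h_o·2πr_oL) = 1/(22.6×2π×0.0804×22.9) = 0.003825 K/W
R_total = 0.0971 K/W
Q = ΔT/R_total = 19/0.0971

Q ≈ 196 W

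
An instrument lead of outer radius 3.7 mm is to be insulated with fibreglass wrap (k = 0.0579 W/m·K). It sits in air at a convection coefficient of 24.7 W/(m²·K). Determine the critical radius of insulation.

For a cylinder r_cr = k/h = 0.0579/24.7
r_cr = 2.34 mm; since the bare radius (3.7 mm) is above r_cr, any added insulation will reduce heat loss.

r_cr ≈ 2.34 mm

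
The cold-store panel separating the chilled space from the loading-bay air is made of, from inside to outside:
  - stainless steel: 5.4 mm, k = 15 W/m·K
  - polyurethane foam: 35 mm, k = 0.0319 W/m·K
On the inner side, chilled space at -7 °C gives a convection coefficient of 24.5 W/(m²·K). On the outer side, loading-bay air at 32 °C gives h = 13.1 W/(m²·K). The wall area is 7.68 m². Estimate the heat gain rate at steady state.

Series thermal resistances:
R_inner film = 1/(h_i·A) = 1/(24.5×7.68) = 0.005315 K/W
R_stainless steel = L/(kA) = 0.0054/(15×7.68) = 4.688×10^-5 K/W
R_polyurethane foam = L/(kA) = 0.035/(0.0319×7.68) = 0.1429 K/W
R_outer film = 1/(h_o·A) = 1/(13.1×7.68) = 0.00994 K/W
R_total = 0.1582 K/W
Q = ΔT / R_total = 39 / 0.1582

Q ≈ 247 W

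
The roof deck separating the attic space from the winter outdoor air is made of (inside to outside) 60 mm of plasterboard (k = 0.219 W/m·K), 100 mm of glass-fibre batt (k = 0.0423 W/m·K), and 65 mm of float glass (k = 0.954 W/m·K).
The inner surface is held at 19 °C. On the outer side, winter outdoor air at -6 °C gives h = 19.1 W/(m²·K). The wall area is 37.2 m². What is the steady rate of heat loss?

Q ≈ 337 W

Series thermal resistances:
R_plasterboard = L/(kA) = 0.06/(0.219×37.2) = 0.007365 K/W
R_glass-fibre batt = L/(kA) = 0.1/(0.0423×37.2) = 0.06355 K/W
R_float glass = L/(kA) = 0.065/(0.954×37.2) = 0.001832 K/W
R_outer film = 1/(h_o·A) = 1/(19.1×37.2) = 0.001407 K/W
R_total = 0.07415 K/W
Q = ΔT / R_total = 25 / 0.07415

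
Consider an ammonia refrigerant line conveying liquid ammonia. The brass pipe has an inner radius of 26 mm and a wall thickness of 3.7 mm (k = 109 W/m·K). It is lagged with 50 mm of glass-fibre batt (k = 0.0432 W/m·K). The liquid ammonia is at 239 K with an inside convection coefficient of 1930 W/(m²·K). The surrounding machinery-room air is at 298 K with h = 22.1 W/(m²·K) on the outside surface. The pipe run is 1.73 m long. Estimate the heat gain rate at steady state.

Q ≈ 27.4 W

For a radial system each layer contributes R = ln(r_out/r_in)/(2πkL); films add R = 1/(hA).
R_inner film = 1/(h_i·2πr₁L) = 1/(1930×2π×0.026×1.73) = 0.001833 K/W
R_brass pipe wall = ln(29.7/26)/(2π×109×1.73) = 1.123×10^-4 K/W
R_glass-fibre batt = ln(79.7/29.7)/(2π×0.0432×1.73) = 2.102 K/W
R_outer film = 1/(h_o·2πr_oL) = 1/(22.1×2π×0.0797×1.73) = 0.05223 K/W
R_total = 2.156 K/W
Q = ΔT/R_total = 59/2.156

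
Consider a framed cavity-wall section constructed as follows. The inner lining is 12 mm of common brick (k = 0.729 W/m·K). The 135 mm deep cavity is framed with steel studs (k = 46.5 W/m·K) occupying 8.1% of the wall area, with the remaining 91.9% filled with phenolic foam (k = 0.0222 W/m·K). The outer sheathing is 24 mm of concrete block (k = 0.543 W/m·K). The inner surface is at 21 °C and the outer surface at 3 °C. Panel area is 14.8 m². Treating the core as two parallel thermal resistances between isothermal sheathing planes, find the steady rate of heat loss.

Sheathing layers in series; stud and cavity paths in parallel between them.
R_inner = 0.012/(0.729×14.8) = 0.001112 K/W
R_stud  = 0.135/(46.5×0.081×14.8) = 0.002422 K/W
R_cav   = 0.135/(0.0222×0.919×14.8) = 0.4471 K/W
1/R_core = 1/R_stud + 1/R_cav → R_core = 0.002409 K/W
R_outer = 0.024/(0.543×14.8) = 0.002986 K/W
R_total = 0.006507 K/W
Q = ΔT/R_total = 18/0.006507

Q ≈ 2770 W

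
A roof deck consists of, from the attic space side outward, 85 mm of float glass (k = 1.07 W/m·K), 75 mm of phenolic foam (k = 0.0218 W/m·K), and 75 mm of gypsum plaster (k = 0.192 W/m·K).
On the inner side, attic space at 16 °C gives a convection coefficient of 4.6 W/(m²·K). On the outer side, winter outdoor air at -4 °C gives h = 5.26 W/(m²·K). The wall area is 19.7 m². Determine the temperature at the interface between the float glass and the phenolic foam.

T ≈ 14.6 °C

Using the resistance-network approach (series):
R_inner film = 1/(h_i·A) = 1/(4.6×19.7) = 0.01104 K/W
R_float glass = L/(kA) = 0.085/(1.07×19.7) = 0.004032 K/W
R_phenolic foam = L/(kA) = 0.075/(0.0218×19.7) = 0.1746 K/W
R_gypsum plaster = L/(kA) = 0.075/(0.192×19.7) = 0.01983 K/W
R_outer film = 1/(h_o·A) = 1/(5.26×19.7) = 0.00965 K/W
R_total = 0.2192 K/W;  Q = ΔT/R_total = 20/0.2192 = 91.25 W
T_interface = T_inner − Q·ΣR(inner→interface) = 16 − 91.2×0.01507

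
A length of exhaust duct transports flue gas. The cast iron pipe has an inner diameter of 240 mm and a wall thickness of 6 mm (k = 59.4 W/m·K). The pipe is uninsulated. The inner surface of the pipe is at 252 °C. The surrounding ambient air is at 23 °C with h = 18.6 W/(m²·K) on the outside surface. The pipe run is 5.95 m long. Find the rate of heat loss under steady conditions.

Cylindrical conduction, so R = ln(r₂/r₁)/(2πkL) per layer, in series:
R_cast iron pipe wall = ln(126/120)/(2π×59.4×5.95) = 2.197×10^-5 K/W
R_outer film = 1/(h_o·2πr_oL) = 1/(18.6×2π×0.126×5.95) = 0.01141 K/W
R_total = 0.01144 K/W
Q = ΔT/R_total = 229/0.01144

Q ≈ 20000 W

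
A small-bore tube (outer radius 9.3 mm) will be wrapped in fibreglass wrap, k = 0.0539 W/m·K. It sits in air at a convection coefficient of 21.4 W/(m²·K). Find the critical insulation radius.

For a cylinder r_cr = k/h = 0.0539/21.4
r_cr = 2.52 mm; since the bare radius (9.3 mm) is above r_cr, any added insulation will reduce heat loss.

r_cr ≈ 2.52 mm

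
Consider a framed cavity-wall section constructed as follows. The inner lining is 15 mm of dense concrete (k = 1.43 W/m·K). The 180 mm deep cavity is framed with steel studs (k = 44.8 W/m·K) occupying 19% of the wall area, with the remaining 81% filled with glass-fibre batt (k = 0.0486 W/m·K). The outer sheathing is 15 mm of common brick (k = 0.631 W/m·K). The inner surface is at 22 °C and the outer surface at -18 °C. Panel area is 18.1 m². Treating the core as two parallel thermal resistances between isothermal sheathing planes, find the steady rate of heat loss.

Q ≈ 13100 W

Sheathing layers in series; stud and cavity paths in parallel between them.
R_inner = 0.015/(1.43×18.1) = 5.795×10^-4 K/W
R_stud  = 0.18/(44.8×0.19×18.1) = 0.001168 K/W
R_cav   = 0.18/(0.0486×0.81×18.1) = 0.2526 K/W
1/R_core = 1/R_stud + 1/R_cav → R_core = 0.001163 K/W
R_outer = 0.015/(0.631×18.1) = 0.001313 K/W
R_total = 0.003056 K/W
Q = ΔT/R_total = 40/0.003056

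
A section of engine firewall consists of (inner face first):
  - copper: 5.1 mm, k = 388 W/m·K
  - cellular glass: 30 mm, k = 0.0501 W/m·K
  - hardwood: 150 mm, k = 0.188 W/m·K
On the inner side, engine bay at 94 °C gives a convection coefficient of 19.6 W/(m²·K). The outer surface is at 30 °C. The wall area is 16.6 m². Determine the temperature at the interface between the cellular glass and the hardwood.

T ≈ 65.3 °C

Using the resistance-network approach (series):
R_inner film = 1/(h_i·A) = 1/(19.6×16.6) = 0.003074 K/W
R_copper = L/(kA) = 0.0051/(388×16.6) = 7.918×10^-7 K/W
R_cellular glass = L/(kA) = 0.03/(0.0501×16.6) = 0.03607 K/W
R_hardwood = L/(kA) = 0.15/(0.188×16.6) = 0.04806 K/W
R_total = 0.08721 K/W;  Q = ΔT/R_total = 64/0.08721 = 733.8 W
T_interface = T_inner − Q·ΣR(inner→interface) = 94 − 734×0.03915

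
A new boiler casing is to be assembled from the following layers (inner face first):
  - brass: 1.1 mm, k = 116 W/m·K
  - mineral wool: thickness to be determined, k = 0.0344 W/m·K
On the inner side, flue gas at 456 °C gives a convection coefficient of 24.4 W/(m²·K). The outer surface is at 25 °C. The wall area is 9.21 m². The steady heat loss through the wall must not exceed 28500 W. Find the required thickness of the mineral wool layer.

Series thermal resistances:
R_inner film = 1/(h_i·A) = 1/(24.4×9.21) = 0.00445 K/W
R_brass = L/(kA) = 0.0011/(116×9.21) = 1.03×10^-6 K/W
Sum of the known resistances R_other = 0.004451 K/W
Required total resistance R_tot = ΔT/Q_allow = 431/28500 = 0.01512 K/W
R_mineral wool = R_tot − R_other = 0.01067 K/W
L = R·k·A = 0.01067×0.0344×9.21

L ≈ 3.38 mm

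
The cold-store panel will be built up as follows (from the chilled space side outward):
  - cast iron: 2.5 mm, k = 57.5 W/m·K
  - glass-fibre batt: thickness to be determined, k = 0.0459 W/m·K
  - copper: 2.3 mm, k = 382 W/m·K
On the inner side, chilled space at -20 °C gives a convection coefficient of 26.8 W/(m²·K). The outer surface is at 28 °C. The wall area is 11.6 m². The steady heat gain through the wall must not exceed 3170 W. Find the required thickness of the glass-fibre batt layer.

L ≈ 6.35 mm

Thermal resistances in series:
R_inner film = 1/(h_i·A) = 1/(26.8×11.6) = 0.003217 K/W
R_cast iron = L/(kA) = 0.0025/(57.5×11.6) = 3.748×10^-6 K/W
R_copper = L/(kA) = 0.0023/(382×11.6) = 5.19×10^-7 K/W
Sum of the known resistances R_other = 0.003221 K/W
Required total resistance R_tot = ΔT/Q_allow = 48/3170 = 0.01514 K/W
R_glass-fibre batt = R_tot − R_other = 0.01192 K/W
L = R·k·A = 0.01192×0.0459×11.6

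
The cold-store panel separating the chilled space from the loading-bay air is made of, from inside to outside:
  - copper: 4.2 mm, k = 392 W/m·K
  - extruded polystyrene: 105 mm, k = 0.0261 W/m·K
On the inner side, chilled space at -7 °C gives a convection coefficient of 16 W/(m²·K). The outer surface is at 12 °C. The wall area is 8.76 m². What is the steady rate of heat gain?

Q ≈ 40.7 W

Series thermal resistances:
R_inner film = 1/(h_i·A) = 1/(16×8.76) = 0.007135 K/W
R_copper = L/(kA) = 0.0042/(392×8.76) = 1.223×10^-6 K/W
R_extruded polystyrene = L/(kA) = 0.105/(0.0261×8.76) = 0.4592 K/W
R_total = 0.4664 K/W
Q = ΔT / R_total = 19 / 0.4664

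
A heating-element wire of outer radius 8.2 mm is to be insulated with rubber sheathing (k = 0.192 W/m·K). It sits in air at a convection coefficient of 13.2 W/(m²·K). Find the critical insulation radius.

For a cylinder r_cr = k/h = 0.192/13.2
r_cr = 14.5 mm; since the bare radius (8.2 mm) is below r_cr, adding a thin layer of insulation will *increase* heat loss.

r_cr ≈ 14.5 mm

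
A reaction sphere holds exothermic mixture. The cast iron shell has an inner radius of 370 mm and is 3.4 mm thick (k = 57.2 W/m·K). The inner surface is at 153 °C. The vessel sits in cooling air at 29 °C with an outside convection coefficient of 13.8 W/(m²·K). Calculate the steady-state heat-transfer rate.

Each spherical layer contributes R = (1/r_i − 1/r_o)/(4πk):
R_cast iron shell = (1/0.37 − 1/0.3734)/(4π×57.2) = 3.424×10^-5 K/W
R_outer film = 1/(h·4πr_o²) = 1/(13.8×4π×0.3734²) = 0.04136 K/W
R_total = 0.04139 K/W
Q = ΔT/R_total = 124/0.04139

Q ≈ 3000 W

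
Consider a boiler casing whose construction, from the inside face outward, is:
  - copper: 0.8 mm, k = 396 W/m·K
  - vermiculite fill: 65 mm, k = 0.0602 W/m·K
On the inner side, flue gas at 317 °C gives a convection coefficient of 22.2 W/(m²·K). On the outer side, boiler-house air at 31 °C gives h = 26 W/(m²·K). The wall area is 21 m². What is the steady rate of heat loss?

Treating each layer as a thermal resistance in series:
R_inner film = 1/(h_i·A) = 1/(22.2×21) = 0.002145 K/W
R_copper = L/(kA) = 0.0008/(396×21) = 9.62×10^-8 K/W
R_vermiculite fill = L/(kA) = 0.065/(0.0602×21) = 0.05142 K/W
R_outer film = 1/(h_o·A) = 1/(26×21) = 0.001832 K/W
R_total = 0.05539 K/W
Q = ΔT / R_total = 286 / 0.05539

Q ≈ 5160 W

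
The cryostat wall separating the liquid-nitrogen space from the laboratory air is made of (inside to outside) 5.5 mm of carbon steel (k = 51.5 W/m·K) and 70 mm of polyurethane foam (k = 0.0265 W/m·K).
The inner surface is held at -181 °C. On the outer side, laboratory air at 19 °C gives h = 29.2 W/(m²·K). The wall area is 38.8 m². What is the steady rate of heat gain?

Model the wall as resistances in series:
R_carbon steel = L/(kA) = 0.0055/(51.5×38.8) = 2.752×10^-6 K/W
R_polyurethane foam = L/(kA) = 0.07/(0.0265×38.8) = 0.06808 K/W
R_outer film = 1/(h_o·A) = 1/(29.2×38.8) = 8.826×10^-4 K/W
R_total = 0.06897 K/W
Q = ΔT / R_total = 200 / 0.06897

Q ≈ 2900 W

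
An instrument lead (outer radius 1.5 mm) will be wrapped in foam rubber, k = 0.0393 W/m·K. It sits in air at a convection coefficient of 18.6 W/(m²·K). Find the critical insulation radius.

For a cylinder r_cr = k/h = 0.0393/18.6
r_cr = 2.11 mm; since the bare radius (1.5 mm) is below r_cr, adding a thin layer of insulation will *increase* heat loss.

r_cr ≈ 2.11 mm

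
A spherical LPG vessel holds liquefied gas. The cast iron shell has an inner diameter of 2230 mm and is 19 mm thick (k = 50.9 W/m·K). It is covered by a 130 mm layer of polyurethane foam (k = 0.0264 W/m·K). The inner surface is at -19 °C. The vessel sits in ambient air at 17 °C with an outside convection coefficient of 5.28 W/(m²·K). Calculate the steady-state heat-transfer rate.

Spherical conduction: R = (1/r_in − 1/r_out)/(4πk) per layer; series-sum.
R_cast iron shell = (1/1.115 − 1/1.134)/(4π×50.9) = 2.349×10^-5 K/W
R_polyurethane foam = (1/1.134 − 1/1.264)/(4π×0.0264) = 0.2734 K/W
R_outer film = 1/(h·4πr_o²) = 1/(5.28×4π×1.264²) = 0.009433 K/W
R_total = 0.2828 K/W
Q = ΔT/R_total = 36/0.2828

Q ≈ 127 W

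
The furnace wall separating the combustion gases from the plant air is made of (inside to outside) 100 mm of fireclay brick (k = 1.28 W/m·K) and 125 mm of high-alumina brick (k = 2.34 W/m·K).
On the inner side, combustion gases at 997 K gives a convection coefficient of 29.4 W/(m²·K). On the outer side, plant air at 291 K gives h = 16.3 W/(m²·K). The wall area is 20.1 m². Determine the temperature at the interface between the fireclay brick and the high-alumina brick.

T ≈ 648 K

Using the resistance-network approach (series):
R_inner film = 1/(h_i·A) = 1/(29.4×20.1) = 0.001692 K/W
R_fireclay brick = L/(kA) = 0.1/(1.28×20.1) = 0.003887 K/W
R_high-alumina brick = L/(kA) = 0.125/(2.34×20.1) = 0.002658 K/W
R_outer film = 1/(h_o·A) = 1/(16.3×20.1) = 0.003052 K/W
R_total = 0.01129 K/W;  Q = ΔT/R_total = 706/0.01129 = 62540 W
T_interface = T_inner − Q·ΣR(inner→interface) = 997 − 62500×0.005579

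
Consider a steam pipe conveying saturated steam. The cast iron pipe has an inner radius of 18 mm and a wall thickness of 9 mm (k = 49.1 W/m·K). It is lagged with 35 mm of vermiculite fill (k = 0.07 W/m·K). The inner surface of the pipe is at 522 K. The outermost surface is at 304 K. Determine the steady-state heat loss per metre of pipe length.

q′ ≈ 115 W/m

Cylindrical conduction, so R = ln(r₂/r₁)/(2πkL) per layer, in series:
R_cast iron pipe wall = ln(27/18)/(2π×49.1×1) = 0.001314 K/W
R_vermiculite fill = ln(62/27)/(2π×0.07×1) = 1.89 K/W
R_total = 1.891 K/W
Q = ΔT/R_total = 218/1.891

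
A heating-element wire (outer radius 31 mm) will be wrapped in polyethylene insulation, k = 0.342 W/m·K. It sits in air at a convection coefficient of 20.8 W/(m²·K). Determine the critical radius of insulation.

r_cr ≈ 16.4 mm

For a cylinder r_cr = k/h = 0.342/20.8
r_cr = 16.4 mm; since the bare radius (31 mm) is above r_cr, any added insulation will reduce heat loss.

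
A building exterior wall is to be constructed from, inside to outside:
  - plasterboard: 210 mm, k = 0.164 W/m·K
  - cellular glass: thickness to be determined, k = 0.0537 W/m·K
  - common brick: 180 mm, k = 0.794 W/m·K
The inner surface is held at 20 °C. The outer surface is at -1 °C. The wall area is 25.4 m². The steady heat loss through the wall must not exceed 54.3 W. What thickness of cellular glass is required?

Series thermal resistances:
R_plasterboard = L/(kA) = 0.21/(0.164×25.4) = 0.05041 K/W
R_common brick = L/(kA) = 0.18/(0.794×25.4) = 0.008925 K/W
Sum of the known resistances R_other = 0.05934 K/W
Required total resistance R_tot = ΔT/Q_allow = 21/54.3 = 0.3867 K/W
R_cellular glass = R_tot − R_other = 0.3274 K/W
L = R·k·A = 0.3274×0.0537×25.4

L ≈ 447 mm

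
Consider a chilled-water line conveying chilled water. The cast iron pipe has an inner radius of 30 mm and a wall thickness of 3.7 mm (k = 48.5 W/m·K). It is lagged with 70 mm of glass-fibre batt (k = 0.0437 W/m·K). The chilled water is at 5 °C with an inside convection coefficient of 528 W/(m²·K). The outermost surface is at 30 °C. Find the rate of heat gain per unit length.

q′ ≈ 6.09 W/m

Per-layer cylindrical resistances, series-summed:
R_inner film = 1/(h_i·2πr₁L) = 1/(528×2π×0.03×1) = 0.01005 K/W
R_cast iron pipe wall = ln(33.7/30)/(2π×48.5×1) = 3.816×10^-4 K/W
R_glass-fibre batt = ln(103.7/33.7)/(2π×0.0437×1) = 4.094 K/W
R_total = 4.104 K/W
Q = ΔT/R_total = 25/4.104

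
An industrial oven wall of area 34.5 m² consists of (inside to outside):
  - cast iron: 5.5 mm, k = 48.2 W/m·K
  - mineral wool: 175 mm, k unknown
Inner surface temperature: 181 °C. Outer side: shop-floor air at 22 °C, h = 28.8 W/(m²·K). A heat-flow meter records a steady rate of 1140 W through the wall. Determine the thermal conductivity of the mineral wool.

Thermal resistances in series:
R_cast iron = L/(kA) = 0.0055/(48.2×34.5) = 3.307×10^-6 K/W
R_outer film = 1/(h_o·A) = 1/(28.8×34.5) = 0.001006 K/W
Sum of known resistances R_other = 0.00101 K/W
Total R = ΔT/Q = 159/1140 = 0.1395 K/W
R_mineral wool = R_total − R_other = 0.1385 K/W
k = L/(R·A) = 0.175/(0.1385×34.5)

k ≈ 0.0366 W/(m·K)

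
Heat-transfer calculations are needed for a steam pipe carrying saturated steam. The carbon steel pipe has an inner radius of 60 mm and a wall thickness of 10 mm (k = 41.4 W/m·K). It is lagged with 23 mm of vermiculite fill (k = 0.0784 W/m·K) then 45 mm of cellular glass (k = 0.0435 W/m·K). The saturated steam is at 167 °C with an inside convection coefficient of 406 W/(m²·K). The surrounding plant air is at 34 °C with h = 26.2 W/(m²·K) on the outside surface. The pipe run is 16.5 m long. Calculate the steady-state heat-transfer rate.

Radial resistances (cylindrical: R_cond = ln(r_o/r_i)/(2πkL), R_conv = 1/(h·2πrL)):
R_inner film = 1/(h_i·2πr₁L) = 1/(406×2π×0.06×16.5) = 3.96×10^-4 K/W
R_carbon steel pipe wall = ln(70/60)/(2π×41.4×16.5) = 3.592×10^-5 K/W
R_vermiculite fill = ln(93/70)/(2π×0.0784×16.5) = 0.03495 K/W
R_cellular glass = ln(138/93)/(2π×0.0435×16.5) = 0.08751 K/W
R_outer film = 1/(h_o·2πr_oL) = 1/(26.2×2π×0.138×16.5) = 0.002668 K/W
R_total = 0.1256 K/W
Q = ΔT/R_total = 133/0.1256

Q ≈ 1060 W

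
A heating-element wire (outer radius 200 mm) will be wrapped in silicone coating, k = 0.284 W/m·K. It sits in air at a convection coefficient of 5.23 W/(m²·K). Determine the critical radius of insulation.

r_cr ≈ 54.3 mm

For a cylinder r_cr = k/h = 0.284/5.23
r_cr = 54.3 mm; since the bare radius (200 mm) is above r_cr, any added insulation will reduce heat loss.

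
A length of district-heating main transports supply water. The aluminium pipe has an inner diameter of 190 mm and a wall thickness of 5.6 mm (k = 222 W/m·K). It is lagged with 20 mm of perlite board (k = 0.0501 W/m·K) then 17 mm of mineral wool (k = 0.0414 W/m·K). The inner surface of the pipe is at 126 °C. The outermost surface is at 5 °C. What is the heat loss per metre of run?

q′ ≈ 112 W/m

Treating each annulus and film as a series resistance:
R_aluminium pipe wall = ln(100.6/95)/(2π×222×1) = 4.106×10^-5 K/W
R_perlite board = ln(120.6/100.6)/(2π×0.0501×1) = 0.576 K/W
R_mineral wool = ln(137.6/120.6)/(2π×0.0414×1) = 0.507 K/W
R_total = 1.083 K/W
Q = ΔT/R_total = 121/1.083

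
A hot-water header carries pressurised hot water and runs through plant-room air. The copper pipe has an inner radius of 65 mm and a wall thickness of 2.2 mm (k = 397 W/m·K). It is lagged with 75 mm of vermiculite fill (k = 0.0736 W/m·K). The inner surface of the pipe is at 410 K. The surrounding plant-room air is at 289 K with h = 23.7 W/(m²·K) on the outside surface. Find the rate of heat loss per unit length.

Cylindrical conduction, so R = ln(r₂/r₁)/(2πkL) per layer, in series:
R_copper pipe wall = ln(67.2/65)/(2π×397×1) = 1.334×10^-5 K/W
R_vermiculite fill = ln(142.2/67.2)/(2π×0.0736×1) = 1.621 K/W
R_outer film = 1/(h_o·2πr_oL) = 1/(23.7×2π×0.1422×1) = 0.04723 K/W
R_total = 1.668 K/W
Q = ΔT/R_total = 121/1.668

q′ ≈ 72.5 W/m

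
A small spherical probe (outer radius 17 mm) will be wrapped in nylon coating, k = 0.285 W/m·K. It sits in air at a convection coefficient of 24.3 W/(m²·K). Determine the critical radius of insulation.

For a sphere r_cr = 2k/h = 2×0.285/24.3
r_cr = 23.5 mm; since the bare radius (17 mm) is below r_cr, adding a thin layer of insulation will *increase* heat loss.

r_cr ≈ 23.5 mm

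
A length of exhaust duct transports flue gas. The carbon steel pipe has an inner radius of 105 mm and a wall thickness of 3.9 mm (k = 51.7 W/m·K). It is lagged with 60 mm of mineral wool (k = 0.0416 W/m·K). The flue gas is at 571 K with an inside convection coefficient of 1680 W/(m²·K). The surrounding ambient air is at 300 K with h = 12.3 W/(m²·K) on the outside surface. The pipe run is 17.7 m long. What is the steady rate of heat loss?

Q ≈ 2730 W

Cylindrical conduction, so R = ln(r₂/r₁)/(2πkL) per layer, in series:
R_inner film = 1/(h_i·2πr₁L) = 1/(1680×2π×0.105×17.7) = 5.097×10^-5 K/W
R_carbon steel pipe wall = ln(108.9/105)/(2π×51.7×17.7) = 6.343×10^-6 K/W
R_mineral wool = ln(168.9/108.9)/(2π×0.0416×17.7) = 0.09486 K/W
R_outer film = 1/(h_o·2πr_oL) = 1/(12.3×2π×0.1689×17.7) = 0.004328 K/W
R_total = 0.09925 K/W
Q = ΔT/R_total = 271/0.09925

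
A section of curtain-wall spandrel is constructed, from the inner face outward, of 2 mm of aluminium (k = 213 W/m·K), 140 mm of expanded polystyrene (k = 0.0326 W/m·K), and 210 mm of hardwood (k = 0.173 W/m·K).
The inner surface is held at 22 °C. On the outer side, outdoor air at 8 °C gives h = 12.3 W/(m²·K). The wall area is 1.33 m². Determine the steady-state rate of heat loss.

Model the wall as resistances in series:
R_aluminium = L/(kA) = 0.002/(213×1.33) = 7.06×10^-6 K/W
R_expanded polystyrene = L/(kA) = 0.14/(0.0326×1.33) = 3.229 K/W
R_hardwood = L/(kA) = 0.21/(0.173×1.33) = 0.9127 K/W
R_outer film = 1/(h_o·A) = 1/(12.3×1.33) = 0.06113 K/W
R_total = 4.203 K/W
Q = ΔT / R_total = 14 / 4.203

Q ≈ 3.33 W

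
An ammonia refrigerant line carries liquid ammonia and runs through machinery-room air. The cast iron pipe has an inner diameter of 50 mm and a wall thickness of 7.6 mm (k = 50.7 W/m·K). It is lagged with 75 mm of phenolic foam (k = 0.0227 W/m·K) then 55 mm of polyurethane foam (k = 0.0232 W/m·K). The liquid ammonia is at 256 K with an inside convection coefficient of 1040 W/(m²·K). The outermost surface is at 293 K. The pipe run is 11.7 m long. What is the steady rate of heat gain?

Per-layer cylindrical resistances, series-summed:
R_inner film = 1/(h_i·2πr₁L) = 1/(1040×2π×0.025×11.7) = 5.232×10^-4 K/W
R_cast iron pipe wall = ln(32.6/25)/(2π×50.7×11.7) = 7.122×10^-5 K/W
R_phenolic foam = ln(107.6/32.6)/(2π×0.0227×11.7) = 0.7156 K/W
R_polyurethane foam = ln(162.6/107.6)/(2π×0.0232×11.7) = 0.2421 K/W
R_total = 0.9582 K/W
Q = ΔT/R_total = 37/0.9582

Q ≈ 38.6 W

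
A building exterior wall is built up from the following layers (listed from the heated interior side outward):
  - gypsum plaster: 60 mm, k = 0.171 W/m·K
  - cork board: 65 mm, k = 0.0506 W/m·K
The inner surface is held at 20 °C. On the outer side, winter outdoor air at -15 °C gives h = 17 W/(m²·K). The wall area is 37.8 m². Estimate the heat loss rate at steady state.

Treating each layer as a thermal resistance in series:
R_gypsum plaster = L/(kA) = 0.06/(0.171×37.8) = 0.009282 K/W
R_cork board = L/(kA) = 0.065/(0.0506×37.8) = 0.03398 K/W
R_outer film = 1/(h_o·A) = 1/(17×37.8) = 0.001556 K/W
R_total = 0.04482 K/W
Q = ΔT / R_total = 35 / 0.04482

Q ≈ 781 W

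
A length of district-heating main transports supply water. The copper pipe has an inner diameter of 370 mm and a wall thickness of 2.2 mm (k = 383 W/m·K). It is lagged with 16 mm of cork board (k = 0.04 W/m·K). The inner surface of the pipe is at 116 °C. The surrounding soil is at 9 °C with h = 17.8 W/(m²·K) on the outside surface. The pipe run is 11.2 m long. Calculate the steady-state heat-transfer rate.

Cylindrical conduction, so R = ln(r₂/r₁)/(2πkL) per layer, in series:
R_copper pipe wall = ln(187.2/185)/(2π×383×11.2) = 4.386×10^-7 K/W
R_cork board = ln(203.2/187.2)/(2π×0.04×11.2) = 0.02914 K/W
R_outer film = 1/(h_o·2πr_oL) = 1/(17.8×2π×0.2032×11.2) = 0.003929 K/W
R_total = 0.03306 K/W
Q = ΔT/R_total = 107/0.03306

Q ≈ 3240 W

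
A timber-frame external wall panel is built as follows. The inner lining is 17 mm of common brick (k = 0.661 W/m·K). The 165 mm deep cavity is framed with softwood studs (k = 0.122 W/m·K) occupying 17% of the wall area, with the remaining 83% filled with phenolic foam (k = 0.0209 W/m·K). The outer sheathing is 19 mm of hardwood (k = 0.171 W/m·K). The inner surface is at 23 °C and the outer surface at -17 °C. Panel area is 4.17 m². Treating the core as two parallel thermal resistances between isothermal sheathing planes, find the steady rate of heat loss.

Q ≈ 37.3 W

Sheathing layers in series; stud and cavity paths in parallel between them.
R_inner = 0.017/(0.661×4.17) = 0.006168 K/W
R_stud  = 0.165/(0.122×0.17×4.17) = 1.908 K/W
R_cav   = 0.165/(0.0209×0.83×4.17) = 2.281 K/W
1/R_core = 1/R_stud + 1/R_cav → R_core = 1.039 K/W
R_outer = 0.019/(0.171×4.17) = 0.02665 K/W
R_total = 1.072 K/W
Q = ΔT/R_total = 40/1.072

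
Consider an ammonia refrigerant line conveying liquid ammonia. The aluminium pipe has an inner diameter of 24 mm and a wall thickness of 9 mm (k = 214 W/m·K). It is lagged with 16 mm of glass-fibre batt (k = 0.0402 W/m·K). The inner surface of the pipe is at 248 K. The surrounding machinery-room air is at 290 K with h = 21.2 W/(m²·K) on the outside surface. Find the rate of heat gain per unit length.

Per-layer cylindrical resistances, series-summed:
R_aluminium pipe wall = ln(21/12)/(2π×214×1) = 4.162×10^-4 K/W
R_glass-fibre batt = ln(37/21)/(2π×0.0402×1) = 2.242 K/W
R_outer film = 1/(h_o·2πr_oL) = 1/(21.2×2π×0.037×1) = 0.2029 K/W
R_total = 2.446 K/W
Q = ΔT/R_total = 42/2.446

q′ ≈ 17.2 W/m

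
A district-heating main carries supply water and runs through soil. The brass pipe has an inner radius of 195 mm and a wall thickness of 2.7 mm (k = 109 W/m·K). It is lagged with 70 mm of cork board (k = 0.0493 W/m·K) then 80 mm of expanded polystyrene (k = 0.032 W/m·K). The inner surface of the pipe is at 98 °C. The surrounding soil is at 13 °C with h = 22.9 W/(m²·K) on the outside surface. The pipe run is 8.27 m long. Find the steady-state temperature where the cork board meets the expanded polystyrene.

Treating each annulus and film as a series resistance:
R_brass pipe wall = ln(197.7/195)/(2π×109×8.27) = 2.428×10^-6 K/W
R_cork board = ln(267.7/197.7)/(2π×0.0493×8.27) = 0.1183 K/W
R_expanded polystyrene = ln(347.7/267.7)/(2π×0.032×8.27) = 0.1573 K/W
R_outer film = 1/(h_o·2πr_oL) = 1/(22.9×2π×0.3477×8.27) = 0.002417 K/W
R_total = 0.278 K/W
Q = ΔT/R_total = 85/0.278
Q = 306 W
T_interface = T_inner − Q·ΣR(inner→interface) = 98 − 306×0.1183

T ≈ 61.8 °C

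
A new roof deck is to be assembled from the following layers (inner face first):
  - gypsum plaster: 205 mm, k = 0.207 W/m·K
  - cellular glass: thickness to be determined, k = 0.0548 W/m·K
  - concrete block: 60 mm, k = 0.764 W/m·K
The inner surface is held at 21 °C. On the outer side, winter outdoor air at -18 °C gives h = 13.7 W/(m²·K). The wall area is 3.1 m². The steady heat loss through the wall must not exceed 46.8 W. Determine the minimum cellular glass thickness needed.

L ≈ 79 mm

Using the resistance-network approach (series):
R_gypsum plaster = L/(kA) = 0.205/(0.207×3.1) = 0.3195 K/W
R_concrete block = L/(kA) = 0.06/(0.764×3.1) = 0.02533 K/W
R_outer film = 1/(h_o·A) = 1/(13.7×3.1) = 0.02355 K/W
Sum of the known resistances R_other = 0.3683 K/W
Required total resistance R_tot = ΔT/Q_allow = 39/46.8 = 0.8333 K/W
R_cellular glass = R_tot − R_other = 0.465 K/W
L = R·k·A = 0.465×0.0548×3.1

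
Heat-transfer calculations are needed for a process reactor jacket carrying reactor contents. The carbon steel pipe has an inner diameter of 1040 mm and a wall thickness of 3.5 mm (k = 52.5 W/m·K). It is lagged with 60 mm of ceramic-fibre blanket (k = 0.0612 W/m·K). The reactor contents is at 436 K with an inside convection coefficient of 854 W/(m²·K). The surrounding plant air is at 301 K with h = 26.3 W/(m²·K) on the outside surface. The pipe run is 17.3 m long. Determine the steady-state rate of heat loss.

Q ≈ 7970 W

Cylindrical conduction, so R = ln(r₂/r₁)/(2πkL) per layer, in series:
R_inner film = 1/(h_i·2πr₁L) = 1/(854×2π×0.52×17.3) = 2.072×10^-5 K/W
R_carbon steel pipe wall = ln(523.5/520)/(2π×52.5×17.3) = 1.175×10^-6 K/W
R_ceramic-fibre blanket = ln(583.5/523.5)/(2π×0.0612×17.3) = 0.01631 K/W
R_outer film = 1/(h_o·2πr_oL) = 1/(26.3×2π×0.5835×17.3) = 5.995×10^-4 K/W
R_total = 0.01693 K/W
Q = ΔT/R_total = 135/0.01693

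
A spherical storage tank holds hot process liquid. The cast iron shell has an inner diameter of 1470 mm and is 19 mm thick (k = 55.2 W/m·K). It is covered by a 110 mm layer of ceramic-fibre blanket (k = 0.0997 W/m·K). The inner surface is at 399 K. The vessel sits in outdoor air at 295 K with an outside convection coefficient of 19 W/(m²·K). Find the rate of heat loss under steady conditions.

Spherical conduction: R = (1/r_in − 1/r_out)/(4πk) per layer; series-sum.
R_cast iron shell = (1/0.735 − 1/0.754)/(4π×55.2) = 4.942×10^-5 K/W
R_ceramic-fibre blanket = (1/0.754 − 1/0.864)/(4π×0.0997) = 0.1348 K/W
R_outer film = 1/(h·4πr_o²) = 1/(19×4π×0.864²) = 0.005611 K/W
R_total = 0.1404 K/W
Q = ΔT/R_total = 104/0.1404

Q ≈ 741 W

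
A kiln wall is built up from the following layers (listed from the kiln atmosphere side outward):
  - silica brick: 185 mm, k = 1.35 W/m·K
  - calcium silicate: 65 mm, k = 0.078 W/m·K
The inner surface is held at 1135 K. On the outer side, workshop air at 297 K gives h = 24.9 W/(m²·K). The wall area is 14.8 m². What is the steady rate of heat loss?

Thermal resistances in series:
R_silica brick = L/(kA) = 0.185/(1.35×14.8) = 0.009259 K/W
R_calcium silicate = L/(kA) = 0.065/(0.078×14.8) = 0.05631 K/W
R_outer film = 1/(h_o·A) = 1/(24.9×14.8) = 0.002714 K/W
R_total = 0.06828 K/W
Q = ΔT / R_total = 838 / 0.06828

Q ≈ 12300 W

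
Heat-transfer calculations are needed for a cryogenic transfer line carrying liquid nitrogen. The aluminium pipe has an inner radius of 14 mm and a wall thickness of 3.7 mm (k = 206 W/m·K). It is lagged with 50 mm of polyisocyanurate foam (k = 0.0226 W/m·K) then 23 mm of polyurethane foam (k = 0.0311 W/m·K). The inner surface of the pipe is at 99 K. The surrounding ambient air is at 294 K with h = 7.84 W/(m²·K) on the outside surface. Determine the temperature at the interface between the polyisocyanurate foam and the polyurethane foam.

T ≈ 264 K

For a radial system each layer contributes R = ln(r_out/r_in)/(2πkL); films add R = 1/(hA).
R_aluminium pipe wall = ln(17.7/14)/(2π×206×1) = 1.812×10^-4 K/W
R_polyisocyanurate foam = ln(67.7/17.7)/(2π×0.0226×1) = 9.447 K/W
R_polyurethane foam = ln(90.7/67.7)/(2π×0.0311×1) = 1.497 K/W
R_outer film = 1/(h_o·2πr_oL) = 1/(7.84×2π×0.0907×1) = 0.2238 K/W
R_total = 11.17 K/W
Q = ΔT/R_total = 195/11.17
Q = 17.5 W/m
T_interface = T_inner + Q·ΣR(inner→interface) = 99 + 17.5×9.448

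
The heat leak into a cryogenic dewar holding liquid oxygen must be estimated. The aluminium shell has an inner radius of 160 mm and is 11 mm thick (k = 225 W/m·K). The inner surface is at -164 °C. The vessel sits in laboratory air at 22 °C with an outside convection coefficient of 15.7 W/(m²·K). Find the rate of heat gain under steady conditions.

Q ≈ 1070 W

Spherical conduction: R = (1/r_in − 1/r_out)/(4πk) per layer; series-sum.
R_aluminium shell = (1/0.16 − 1/0.171)/(4π×225) = 1.422×10^-4 K/W
R_outer film = 1/(h·4πr_o²) = 1/(15.7×4π×0.171²) = 0.1733 K/W
R_total = 0.1735 K/W
Q = ΔT/R_total = 186/0.1735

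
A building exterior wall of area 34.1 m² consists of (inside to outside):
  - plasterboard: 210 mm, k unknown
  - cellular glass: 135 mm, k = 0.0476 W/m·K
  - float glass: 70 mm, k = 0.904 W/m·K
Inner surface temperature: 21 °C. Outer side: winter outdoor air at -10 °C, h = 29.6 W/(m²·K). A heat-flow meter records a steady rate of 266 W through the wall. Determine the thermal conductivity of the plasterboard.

Thermal resistances in series:
R_cellular glass = L/(kA) = 0.135/(0.0476×34.1) = 0.08317 K/W
R_float glass = L/(kA) = 0.07/(0.904×34.1) = 0.002271 K/W
R_outer film = 1/(h_o·A) = 1/(29.6×34.1) = 9.907×10^-4 K/W
Sum of known resistances R_other = 0.08643 K/W
Total R = ΔT/Q = 31/266 = 0.1165 K/W
R_plasterboard = R_total − R_other = 0.03011 K/W
k = L/(R·A) = 0.21/(0.03011×34.1)

k ≈ 0.205 W/(m·K)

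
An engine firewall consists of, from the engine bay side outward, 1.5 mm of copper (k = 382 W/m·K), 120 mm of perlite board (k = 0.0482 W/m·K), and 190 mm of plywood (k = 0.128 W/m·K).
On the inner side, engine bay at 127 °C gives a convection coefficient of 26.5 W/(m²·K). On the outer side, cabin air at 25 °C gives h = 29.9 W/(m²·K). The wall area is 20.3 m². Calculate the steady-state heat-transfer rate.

Series thermal resistances:
R_inner film = 1/(h_i·A) = 1/(26.5×20.3) = 0.001859 K/W
R_copper = L/(kA) = 0.0015/(382×20.3) = 1.934×10^-7 K/W
R_perlite board = L/(kA) = 0.12/(0.0482×20.3) = 0.1226 K/W
R_plywood = L/(kA) = 0.19/(0.128×20.3) = 0.07312 K/W
R_outer film = 1/(h_o·A) = 1/(29.9×20.3) = 0.001648 K/W
R_total = 0.1993 K/W
Q = ΔT / R_total = 102 / 0.1993

Q ≈ 512 W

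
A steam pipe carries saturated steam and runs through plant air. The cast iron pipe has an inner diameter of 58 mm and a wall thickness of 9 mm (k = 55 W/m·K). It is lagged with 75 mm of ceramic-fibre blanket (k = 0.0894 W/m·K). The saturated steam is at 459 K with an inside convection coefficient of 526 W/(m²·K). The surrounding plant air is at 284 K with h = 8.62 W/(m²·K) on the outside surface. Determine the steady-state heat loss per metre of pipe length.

For a radial system each layer contributes R = ln(r_out/r_in)/(2πkL); films add R = 1/(hA).
R_inner film = 1/(h_i·2πr₁L) = 1/(526×2π×0.029×1) = 0.01043 K/W
R_cast iron pipe wall = ln(38/29)/(2π×55×1) = 7.821×10^-4 K/W
R_ceramic-fibre blanket = ln(113/38)/(2π×0.0894×1) = 1.94 K/W
R_outer film = 1/(h_o·2πr_oL) = 1/(8.62×2π×0.113×1) = 0.1634 K/W
R_total = 2.115 K/W
Q = ΔT/R_total = 175/2.115

q′ ≈ 82.8 W/m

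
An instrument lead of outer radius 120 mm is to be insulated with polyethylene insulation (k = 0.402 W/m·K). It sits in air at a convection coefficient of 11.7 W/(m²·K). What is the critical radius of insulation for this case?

r_cr ≈ 34.4 mm

For a cylinder r_cr = k/h = 0.402/11.7
r_cr = 34.4 mm; since the bare radius (120 mm) is above r_cr, any added insulation will reduce heat loss.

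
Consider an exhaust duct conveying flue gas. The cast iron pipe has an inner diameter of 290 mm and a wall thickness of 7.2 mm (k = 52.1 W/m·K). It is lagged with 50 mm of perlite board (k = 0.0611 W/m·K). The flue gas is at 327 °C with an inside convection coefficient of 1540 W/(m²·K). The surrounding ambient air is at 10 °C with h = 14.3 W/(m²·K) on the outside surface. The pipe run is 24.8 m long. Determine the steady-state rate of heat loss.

Q ≈ 9880 W

Radial resistances (cylindrical: R_cond = ln(r_o/r_i)/(2πkL), R_conv = 1/(h·2πrL)):
R_inner film = 1/(h_i·2πr₁L) = 1/(1540×2π×0.145×24.8) = 2.874×10^-5 K/W
R_cast iron pipe wall = ln(152.2/145)/(2π×52.1×24.8) = 5.969×10^-6 K/W
R_perlite board = ln(202.2/152.2)/(2π×0.0611×24.8) = 0.02984 K/W
R_outer film = 1/(h_o·2πr_oL) = 1/(14.3×2π×0.2022×24.8) = 0.002219 K/W
R_total = 0.03209 K/W
Q = ΔT/R_total = 317/0.03209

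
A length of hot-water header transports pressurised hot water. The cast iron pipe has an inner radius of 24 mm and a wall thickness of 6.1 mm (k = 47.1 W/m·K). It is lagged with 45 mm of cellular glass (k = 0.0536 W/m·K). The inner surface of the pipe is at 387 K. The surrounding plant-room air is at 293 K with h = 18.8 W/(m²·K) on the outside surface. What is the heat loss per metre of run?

Cylindrical conduction, so R = ln(r₂/r₁)/(2πkL) per layer, in series:
R_cast iron pipe wall = ln(30.1/24)/(2π×47.1×1) = 7.653×10^-4 K/W
R_cellular glass = ln(75.1/30.1)/(2π×0.0536×1) = 2.715 K/W
R_outer film = 1/(h_o·2πr_oL) = 1/(18.8×2π×0.0751×1) = 0.1127 K/W
R_total = 2.828 K/W
Q = ΔT/R_total = 94/2.828

q′ ≈ 33.2 W/m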